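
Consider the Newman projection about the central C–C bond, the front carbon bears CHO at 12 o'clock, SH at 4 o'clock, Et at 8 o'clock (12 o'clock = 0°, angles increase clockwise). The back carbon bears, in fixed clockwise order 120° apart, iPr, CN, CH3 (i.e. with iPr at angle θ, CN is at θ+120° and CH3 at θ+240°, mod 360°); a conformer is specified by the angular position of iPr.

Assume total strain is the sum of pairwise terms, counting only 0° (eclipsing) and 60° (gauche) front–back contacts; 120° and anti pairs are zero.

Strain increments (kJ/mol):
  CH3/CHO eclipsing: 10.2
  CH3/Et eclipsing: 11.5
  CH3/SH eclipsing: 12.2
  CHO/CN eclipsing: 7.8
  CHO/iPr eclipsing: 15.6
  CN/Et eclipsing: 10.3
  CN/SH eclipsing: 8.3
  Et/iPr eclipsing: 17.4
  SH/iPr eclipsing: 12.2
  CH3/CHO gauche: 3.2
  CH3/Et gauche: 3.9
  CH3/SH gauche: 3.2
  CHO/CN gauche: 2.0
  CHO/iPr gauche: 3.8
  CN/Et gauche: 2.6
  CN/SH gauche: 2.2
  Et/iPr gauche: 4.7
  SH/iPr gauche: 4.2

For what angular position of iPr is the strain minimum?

300°

iPr at 0° is eclipsed. CHO at 0° is eclipsed with iPr at 0° (15.6); SH at 120° is eclipsed with CN at 120° (8.3); Et at 240° is eclipsed with CH3 at 240° (11.5). Total 35.4 kJ/mol.
iPr at 60° is staggered. CHO at 0° is gauche with iPr at 60° (3.8); CHO at 0° is gauche with CH3 at 300° (3.2); SH at 120° is gauche with iPr at 60° (4.2); SH at 120° is gauche with CN at 180° (2.2); Et at 240° is gauche with CN at 180° (2.6); Et at 240° is gauche with CH3 at 300° (3.9). Total 19.9 kJ/mol.
iPr at 120° is eclipsed. CHO at 0° is eclipsed with CH3 at 0° (10.2); SH at 120° is eclipsed with iPr at 120° (12.2); Et at 240° is eclipsed with CN at 240° (10.3). Total 32.7 kJ/mol.
iPr at 180° is staggered. CHO at 0° is gauche with CN at 300° (2.0); CHO at 0° is gauche with CH3 at 60° (3.2); SH at 120° is gauche with iPr at 180° (4.2); SH at 120° is gauche with CH3 at 60° (3.2); Et at 240° is gauche with iPr at 180° (4.7); Et at 240° is gauche with CN at 300° (2.6). Total 19.9 kJ/mol.
iPr at 240° is eclipsed. CHO at 0° is eclipsed with CN at 0° (7.8); SH at 120° is eclipsed with CH3 at 120° (12.2); Et at 240° is eclipsed with iPr at 240° (17.4). Total 37.4 kJ/mol.
iPr at 300° is staggered. CHO at 0° is gauche with iPr at 300° (3.8); CHO at 0° is gauche with CN at 60° (2.0); SH at 120° is gauche with CN at 60° (2.2); SH at 120° is gauche with CH3 at 180° (3.2); Et at 240° is gauche with iPr at 300° (4.7); Et at 240° is gauche with CH3 at 180° (3.9). Total 19.8 kJ/mol.
The minimum (19.8 kJ/mol) occurs with iPr at 300°.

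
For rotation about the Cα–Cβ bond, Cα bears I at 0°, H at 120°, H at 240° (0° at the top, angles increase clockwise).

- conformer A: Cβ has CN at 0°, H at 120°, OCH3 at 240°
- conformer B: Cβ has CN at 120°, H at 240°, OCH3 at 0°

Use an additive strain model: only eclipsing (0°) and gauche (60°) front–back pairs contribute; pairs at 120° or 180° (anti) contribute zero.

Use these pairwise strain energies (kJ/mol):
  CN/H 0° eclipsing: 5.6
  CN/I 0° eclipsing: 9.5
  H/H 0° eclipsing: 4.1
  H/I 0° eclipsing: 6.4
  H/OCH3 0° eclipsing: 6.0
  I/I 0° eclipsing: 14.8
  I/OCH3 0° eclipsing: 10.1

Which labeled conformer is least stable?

A is eclipsed. I at 0° is eclipsed with CN at 0° (9.5); H at 120° is eclipsed with H at 120° (4.1); H at 240° is eclipsed with OCH3 at 240° (6.0). Total 19.6 kJ/mol.
B is eclipsed. I at 0° is eclipsed with OCH3 at 0° (10.1); H at 120° is eclipsed with CN at 120° (5.6); H at 240° is eclipsed with H at 240° (4.1). Total 19.8 kJ/mol.
B has the highest total (19.8 kJ/mol).

B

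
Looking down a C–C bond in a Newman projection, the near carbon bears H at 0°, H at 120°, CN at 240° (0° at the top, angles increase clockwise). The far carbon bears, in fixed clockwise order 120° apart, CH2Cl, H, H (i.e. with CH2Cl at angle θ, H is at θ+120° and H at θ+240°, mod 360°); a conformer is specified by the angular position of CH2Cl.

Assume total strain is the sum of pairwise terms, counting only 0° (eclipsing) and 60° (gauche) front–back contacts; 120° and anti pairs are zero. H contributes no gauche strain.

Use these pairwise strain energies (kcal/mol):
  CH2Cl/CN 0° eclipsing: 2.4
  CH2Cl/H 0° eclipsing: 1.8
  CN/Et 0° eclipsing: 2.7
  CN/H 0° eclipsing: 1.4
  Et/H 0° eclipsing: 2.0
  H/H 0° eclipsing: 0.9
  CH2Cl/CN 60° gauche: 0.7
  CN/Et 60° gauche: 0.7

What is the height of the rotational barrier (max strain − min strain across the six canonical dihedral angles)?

CH2Cl at 0° (eclipsed): H(0°)/CH2Cl(0°) eclipsed 1.8; H(120°)/H(120°) eclipsed 0.9; CN(240°)/H(240°) eclipsed 1.4 → 4.1 kcal/mol.
CH2Cl at 60° (staggered): no non-H gauche contacts → 0.0 kcal/mol.
CH2Cl at 120° (eclipsed): H(0°)/H(0°) eclipsed 0.9; H(120°)/CH2Cl(120°) eclipsed 1.8; CN(240°)/H(240°) eclipsed 1.4 → 4.1 kcal/mol.
CH2Cl at 180° (staggered): CN(240°)/CH2Cl(180°) gauche 0.7 → 0.7 kcal/mol.
CH2Cl at 240° (eclipsed): H(0°)/H(0°) eclipsed 0.9; H(120°)/H(120°) eclipsed 0.9; CN(240°)/CH2Cl(240°) eclipsed 2.4 → 4.2 kcal/mol.
CH2Cl at 300° (staggered): CN(240°)/CH2Cl(300°) gauche 0.7 → 0.7 kcal/mol.
Max at 240° (4.2 kcal/mol), min at 60° (0.0 kcal/mol); barrier = 4.2 kcal/mol.

4.2 kcal/mol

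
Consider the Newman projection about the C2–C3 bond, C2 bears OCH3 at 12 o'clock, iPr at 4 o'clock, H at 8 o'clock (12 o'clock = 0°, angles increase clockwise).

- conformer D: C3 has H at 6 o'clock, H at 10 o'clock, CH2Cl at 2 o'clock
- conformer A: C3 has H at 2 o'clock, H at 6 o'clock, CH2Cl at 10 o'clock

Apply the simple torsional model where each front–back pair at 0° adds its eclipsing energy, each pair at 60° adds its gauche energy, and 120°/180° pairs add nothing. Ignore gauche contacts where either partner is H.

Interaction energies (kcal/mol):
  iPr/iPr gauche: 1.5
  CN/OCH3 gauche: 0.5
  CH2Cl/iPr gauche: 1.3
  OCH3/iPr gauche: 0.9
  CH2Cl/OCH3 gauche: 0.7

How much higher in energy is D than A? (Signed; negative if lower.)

+1.3 kcal/mol

D (staggered): OCH3(0°)/CH2Cl(60°) gauche 0.7; iPr(120°)/CH2Cl(60°) gauche 1.3 → 2.0 kcal/mol.
A (staggered): OCH3(0°)/CH2Cl(300°) gauche 0.7 → 0.7 kcal/mol.
E(D) − E(A) = 2.0 − 0.7 = +1.3 kcal/mol.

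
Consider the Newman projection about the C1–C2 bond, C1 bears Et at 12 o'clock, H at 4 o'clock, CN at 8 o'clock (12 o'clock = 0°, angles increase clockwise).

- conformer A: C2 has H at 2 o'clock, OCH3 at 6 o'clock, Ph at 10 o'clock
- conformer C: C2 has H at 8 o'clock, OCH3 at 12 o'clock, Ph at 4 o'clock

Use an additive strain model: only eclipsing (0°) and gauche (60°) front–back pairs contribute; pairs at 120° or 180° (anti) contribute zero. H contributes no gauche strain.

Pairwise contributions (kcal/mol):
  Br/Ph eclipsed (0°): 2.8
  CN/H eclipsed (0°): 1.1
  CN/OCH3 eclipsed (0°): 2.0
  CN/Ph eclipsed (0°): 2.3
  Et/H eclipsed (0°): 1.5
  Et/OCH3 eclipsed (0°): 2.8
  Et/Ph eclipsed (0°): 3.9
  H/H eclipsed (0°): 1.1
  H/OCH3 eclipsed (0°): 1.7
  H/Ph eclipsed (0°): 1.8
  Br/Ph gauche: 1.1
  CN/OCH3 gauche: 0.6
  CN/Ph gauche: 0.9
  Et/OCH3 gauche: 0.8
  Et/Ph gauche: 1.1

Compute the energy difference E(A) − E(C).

A (staggered): Et(0°)/Ph(300°) gauche 1.1; CN(240°)/OCH3(180°) gauche 0.6; CN(240°)/Ph(300°) gauche 0.9 → 2.6 kcal/mol.
C (eclipsed): Et(0°)/OCH3(0°) eclipsed 2.8; H(120°)/Ph(120°) eclipsed 1.8; CN(240°)/H(240°) eclipsed 1.1 → 5.7 kcal/mol.
E(A) − E(C) = 2.6 − 5.7 = -3.1 kcal/mol.

-3.1 kcal/mol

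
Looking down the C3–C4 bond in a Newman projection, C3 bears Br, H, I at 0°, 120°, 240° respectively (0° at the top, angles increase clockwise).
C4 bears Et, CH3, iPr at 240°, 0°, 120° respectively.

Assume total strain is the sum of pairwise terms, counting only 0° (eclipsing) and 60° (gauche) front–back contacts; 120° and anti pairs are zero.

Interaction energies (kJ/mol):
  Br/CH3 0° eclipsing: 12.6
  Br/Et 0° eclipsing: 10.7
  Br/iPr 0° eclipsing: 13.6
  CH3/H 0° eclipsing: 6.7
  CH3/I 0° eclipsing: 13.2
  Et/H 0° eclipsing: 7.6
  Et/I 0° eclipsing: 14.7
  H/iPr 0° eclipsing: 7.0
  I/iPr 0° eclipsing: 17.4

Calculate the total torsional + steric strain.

34.3 kJ/mol

This conformer (eclipsed): Br(0°)/CH3(0°) eclipsed 12.6; H(120°)/iPr(120°) eclipsed 7.0; I(240°)/Et(240°) eclipsed 14.7 → 34.3 kJ/mol.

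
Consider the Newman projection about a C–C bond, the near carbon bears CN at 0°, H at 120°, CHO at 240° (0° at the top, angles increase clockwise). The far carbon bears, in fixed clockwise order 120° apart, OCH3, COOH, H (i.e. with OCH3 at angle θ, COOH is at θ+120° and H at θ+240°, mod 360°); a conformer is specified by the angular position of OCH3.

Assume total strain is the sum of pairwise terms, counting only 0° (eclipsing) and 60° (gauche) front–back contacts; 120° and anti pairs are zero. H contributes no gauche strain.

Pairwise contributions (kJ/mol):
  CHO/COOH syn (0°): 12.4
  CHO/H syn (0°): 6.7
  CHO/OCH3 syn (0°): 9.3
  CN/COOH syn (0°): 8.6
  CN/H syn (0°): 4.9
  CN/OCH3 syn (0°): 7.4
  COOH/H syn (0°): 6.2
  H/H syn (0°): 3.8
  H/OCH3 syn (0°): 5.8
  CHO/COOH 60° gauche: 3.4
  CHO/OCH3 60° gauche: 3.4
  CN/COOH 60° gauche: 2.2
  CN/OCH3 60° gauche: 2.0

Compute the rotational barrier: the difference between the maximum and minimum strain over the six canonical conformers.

OCH3 at 0° (eclipsed): CN–OCH3 eclipsed, H–COOH eclipsed, CHO–H eclipsed; 7.4 + 6.2 + 6.7 = 20.3 kJ/mol.
OCH3 at 60° (staggered): CN–OCH3 gauche, CHO–COOH gauche; 2.0 + 3.4 = 5.4 kJ/mol.
OCH3 at 120° (eclipsed): CN–H eclipsed, H–OCH3 eclipsed, CHO–COOH eclipsed; 4.9 + 5.8 + 12.4 = 23.1 kJ/mol.
OCH3 at 180° (staggered): CN–COOH gauche, CHO–OCH3 gauche, CHO–COOH gauche; 2.2 + 3.4 + 3.4 = 9.0 kJ/mol.
OCH3 at 240° (eclipsed): CN–COOH eclipsed, H–H eclipsed, CHO–OCH3 eclipsed; 8.6 + 3.8 + 9.3 = 21.7 kJ/mol.
OCH3 at 300° (staggered): CN–OCH3 gauche, CN–COOH gauche, CHO–OCH3 gauche; 2.0 + 2.2 + 3.4 = 7.6 kJ/mol.
Max at 120° (23.1 kJ/mol), min at 60° (5.4 kJ/mol); barrier = 17.7 kJ/mol.

17.7 kJ/mol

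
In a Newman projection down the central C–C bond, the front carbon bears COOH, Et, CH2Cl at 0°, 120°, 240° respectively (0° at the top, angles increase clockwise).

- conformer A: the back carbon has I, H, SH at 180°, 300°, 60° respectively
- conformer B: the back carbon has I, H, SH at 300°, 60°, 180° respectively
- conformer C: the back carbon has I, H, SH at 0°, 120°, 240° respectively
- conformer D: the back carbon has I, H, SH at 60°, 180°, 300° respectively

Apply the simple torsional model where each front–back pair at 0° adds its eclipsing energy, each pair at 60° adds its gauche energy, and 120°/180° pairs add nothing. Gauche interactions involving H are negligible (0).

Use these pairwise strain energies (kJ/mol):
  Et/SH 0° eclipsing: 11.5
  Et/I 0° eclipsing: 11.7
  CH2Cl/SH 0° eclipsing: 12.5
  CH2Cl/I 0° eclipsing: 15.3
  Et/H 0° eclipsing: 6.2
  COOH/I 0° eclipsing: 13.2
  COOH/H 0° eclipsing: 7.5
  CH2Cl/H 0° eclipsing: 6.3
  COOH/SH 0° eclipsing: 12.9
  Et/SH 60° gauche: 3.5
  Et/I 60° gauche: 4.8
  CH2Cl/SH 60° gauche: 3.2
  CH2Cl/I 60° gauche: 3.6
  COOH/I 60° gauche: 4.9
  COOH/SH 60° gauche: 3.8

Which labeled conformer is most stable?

A is staggered. COOH at 0° is gauche with SH at 60° (3.8); Et at 120° is gauche with I at 180° (4.8); Et at 120° is gauche with SH at 60° (3.5); CH2Cl at 240° is gauche with I at 180° (3.6). Total 15.7 kJ/mol.
B is staggered. COOH at 0° is gauche with I at 300° (4.9); Et at 120° is gauche with SH at 180° (3.5); CH2Cl at 240° is gauche with I at 300° (3.6); CH2Cl at 240° is gauche with SH at 180° (3.2). Total 15.2 kJ/mol.
C is eclipsed. COOH at 0° is eclipsed with I at 0° (13.2); Et at 120° is eclipsed with H at 120° (6.2); CH2Cl at 240° is eclipsed with SH at 240° (12.5). Total 31.9 kJ/mol.
D is staggered. COOH at 0° is gauche with I at 60° (4.9); COOH at 0° is gauche with SH at 300° (3.8); Et at 120° is gauche with I at 60° (4.8); CH2Cl at 240° is gauche with SH at 300° (3.2). Total 16.7 kJ/mol.
B has the lowest total (15.2 kJ/mol).

B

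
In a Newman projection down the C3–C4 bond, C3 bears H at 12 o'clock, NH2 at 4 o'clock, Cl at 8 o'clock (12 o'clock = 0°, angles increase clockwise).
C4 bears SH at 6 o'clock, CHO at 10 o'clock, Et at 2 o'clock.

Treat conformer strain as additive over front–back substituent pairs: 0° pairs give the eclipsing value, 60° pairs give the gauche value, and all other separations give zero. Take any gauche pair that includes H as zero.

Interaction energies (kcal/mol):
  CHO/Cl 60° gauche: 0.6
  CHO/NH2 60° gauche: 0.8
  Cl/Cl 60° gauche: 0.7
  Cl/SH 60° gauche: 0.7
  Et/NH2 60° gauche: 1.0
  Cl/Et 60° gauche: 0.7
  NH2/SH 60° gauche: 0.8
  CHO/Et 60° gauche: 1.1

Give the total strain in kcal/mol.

This conformer (staggered): NH2–SH gauche, NH2–Et gauche, Cl–SH gauche, Cl–CHO gauche; 0.8 + 1.0 + 0.7 + 0.6 = 3.1 kcal/mol.

3.1 kcal/mol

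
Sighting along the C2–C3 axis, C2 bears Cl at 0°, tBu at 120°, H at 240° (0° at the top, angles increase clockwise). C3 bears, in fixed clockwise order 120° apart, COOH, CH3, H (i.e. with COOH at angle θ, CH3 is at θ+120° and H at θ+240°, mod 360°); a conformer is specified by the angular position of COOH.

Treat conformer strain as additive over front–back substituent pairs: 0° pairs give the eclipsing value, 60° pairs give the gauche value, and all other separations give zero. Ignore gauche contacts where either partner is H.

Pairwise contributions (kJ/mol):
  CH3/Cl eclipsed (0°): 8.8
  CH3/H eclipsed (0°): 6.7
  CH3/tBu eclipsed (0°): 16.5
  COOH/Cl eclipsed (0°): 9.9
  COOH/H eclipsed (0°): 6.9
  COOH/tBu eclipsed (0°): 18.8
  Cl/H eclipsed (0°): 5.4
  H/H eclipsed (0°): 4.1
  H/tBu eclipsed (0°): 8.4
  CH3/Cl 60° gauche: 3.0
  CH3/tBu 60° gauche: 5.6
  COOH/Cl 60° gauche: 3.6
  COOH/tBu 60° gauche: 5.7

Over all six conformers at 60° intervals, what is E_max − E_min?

COOH at 0° (eclipsed): Cl–COOH eclipsed, tBu–CH3 eclipsed, H–H eclipsed; 9.9 + 16.5 + 4.1 = 30.5 kJ/mol.
COOH at 60° (staggered): Cl–COOH gauche, tBu–COOH gauche, tBu–CH3 gauche; 3.6 + 5.7 + 5.6 = 14.9 kJ/mol.
COOH at 120° (eclipsed): Cl–H eclipsed, tBu–COOH eclipsed, H–CH3 eclipsed; 5.4 + 18.8 + 6.7 = 30.9 kJ/mol.
COOH at 180° (staggered): Cl–CH3 gauche, tBu–COOH gauche; 3.0 + 5.7 = 8.7 kJ/mol.
COOH at 240° (eclipsed): Cl–CH3 eclipsed, tBu–H eclipsed, H–COOH eclipsed; 8.8 + 8.4 + 6.9 = 24.1 kJ/mol.
COOH at 300° (staggered): Cl–COOH gauche, Cl–CH3 gauche, tBu–CH3 gauche; 3.6 + 3.0 + 5.6 = 12.2 kJ/mol.
Max at 120° (30.9 kJ/mol), min at 180° (8.7 kJ/mol); barrier = 22.2 kJ/mol.

22.2 kJ/mol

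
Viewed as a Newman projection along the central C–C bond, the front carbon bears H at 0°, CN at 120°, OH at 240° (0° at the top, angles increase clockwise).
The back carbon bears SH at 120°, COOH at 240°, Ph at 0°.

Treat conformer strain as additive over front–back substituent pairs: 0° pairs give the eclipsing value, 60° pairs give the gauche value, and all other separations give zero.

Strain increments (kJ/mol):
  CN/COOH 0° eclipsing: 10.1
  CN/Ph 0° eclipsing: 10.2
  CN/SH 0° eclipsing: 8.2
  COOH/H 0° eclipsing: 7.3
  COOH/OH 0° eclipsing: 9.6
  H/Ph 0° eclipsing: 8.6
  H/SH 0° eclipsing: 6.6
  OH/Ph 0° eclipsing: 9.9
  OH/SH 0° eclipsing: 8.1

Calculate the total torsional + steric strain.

This conformer (eclipsed): H–Ph eclipsed, CN–SH eclipsed, OH–COOH eclipsed; 8.6 + 8.2 + 9.6 = 26.4 kJ/mol.

26.4 kJ/mol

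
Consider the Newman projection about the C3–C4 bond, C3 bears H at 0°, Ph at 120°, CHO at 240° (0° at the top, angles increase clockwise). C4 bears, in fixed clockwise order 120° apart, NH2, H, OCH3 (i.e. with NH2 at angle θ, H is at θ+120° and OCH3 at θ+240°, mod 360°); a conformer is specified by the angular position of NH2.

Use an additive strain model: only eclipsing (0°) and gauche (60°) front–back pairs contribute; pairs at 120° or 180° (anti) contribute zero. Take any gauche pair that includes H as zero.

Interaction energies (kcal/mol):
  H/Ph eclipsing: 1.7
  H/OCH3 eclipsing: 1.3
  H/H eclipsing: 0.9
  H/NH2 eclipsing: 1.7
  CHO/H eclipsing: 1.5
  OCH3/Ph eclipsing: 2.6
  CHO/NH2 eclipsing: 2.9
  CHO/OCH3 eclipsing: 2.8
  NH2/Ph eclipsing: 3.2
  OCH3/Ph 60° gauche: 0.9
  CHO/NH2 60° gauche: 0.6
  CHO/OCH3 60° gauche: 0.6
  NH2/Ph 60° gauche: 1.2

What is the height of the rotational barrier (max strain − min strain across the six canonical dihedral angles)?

NH2 at 0° (eclipsed): H(0°)/NH2(0°) eclipsed 1.7; Ph(120°)/H(120°) eclipsed 1.7; CHO(240°)/OCH3(240°) eclipsed 2.8 → 6.2 kcal/mol.
NH2 at 60° (staggered): Ph(120°)/NH2(60°) gauche 1.2; CHO(240°)/OCH3(300°) gauche 0.6 → 1.8 kcal/mol.
NH2 at 120° (eclipsed): H(0°)/OCH3(0°) eclipsed 1.3; Ph(120°)/NH2(120°) eclipsed 3.2; CHO(240°)/H(240°) eclipsed 1.5 → 6.0 kcal/mol.
NH2 at 180° (staggered): Ph(120°)/NH2(180°) gauche 1.2; Ph(120°)/OCH3(60°) gauche 0.9; CHO(240°)/NH2(180°) gauche 0.6 → 2.7 kcal/mol.
NH2 at 240° (eclipsed): H(0°)/H(0°) eclipsed 0.9; Ph(120°)/OCH3(120°) eclipsed 2.6; CHO(240°)/NH2(240°) eclipsed 2.9 → 6.4 kcal/mol.
NH2 at 300° (staggered): Ph(120°)/OCH3(180°) gauche 0.9; CHO(240°)/NH2(300°) gauche 0.6; CHO(240°)/OCH3(180°) gauche 0.6 → 2.1 kcal/mol.
Max at 240° (6.4 kcal/mol), min at 60° (1.8 kcal/mol); barrier = 4.6 kcal/mol.

4.6 kcal/mol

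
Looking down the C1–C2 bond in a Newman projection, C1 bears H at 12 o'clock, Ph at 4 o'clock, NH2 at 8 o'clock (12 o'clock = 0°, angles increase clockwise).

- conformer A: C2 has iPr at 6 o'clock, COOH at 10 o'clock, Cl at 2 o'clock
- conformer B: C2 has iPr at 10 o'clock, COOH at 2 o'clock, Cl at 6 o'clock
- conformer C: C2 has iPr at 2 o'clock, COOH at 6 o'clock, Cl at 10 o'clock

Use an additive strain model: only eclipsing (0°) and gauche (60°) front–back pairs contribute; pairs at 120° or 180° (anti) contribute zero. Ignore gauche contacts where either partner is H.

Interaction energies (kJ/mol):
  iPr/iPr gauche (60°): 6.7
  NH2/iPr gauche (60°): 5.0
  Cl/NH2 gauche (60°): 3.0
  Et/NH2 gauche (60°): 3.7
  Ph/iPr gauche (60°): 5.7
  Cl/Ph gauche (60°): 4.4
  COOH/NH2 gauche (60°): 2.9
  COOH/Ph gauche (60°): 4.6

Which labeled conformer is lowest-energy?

A (staggered): Ph(120°)/iPr(180°) gauche 5.7; Ph(120°)/Cl(60°) gauche 4.4; NH2(240°)/iPr(180°) gauche 5.0; NH2(240°)/COOH(300°) gauche 2.9 → 18.0 kJ/mol.
B (staggered): Ph(120°)/COOH(60°) gauche 4.6; Ph(120°)/Cl(180°) gauche 4.4; NH2(240°)/iPr(300°) gauche 5.0; NH2(240°)/Cl(180°) gauche 3.0 → 17.0 kJ/mol.
C (staggered): Ph(120°)/iPr(60°) gauche 5.7; Ph(120°)/COOH(180°) gauche 4.6; NH2(240°)/COOH(180°) gauche 2.9; NH2(240°)/Cl(300°) gauche 3.0 → 16.2 kJ/mol.
C has the lowest total (16.2 kJ/mol).

C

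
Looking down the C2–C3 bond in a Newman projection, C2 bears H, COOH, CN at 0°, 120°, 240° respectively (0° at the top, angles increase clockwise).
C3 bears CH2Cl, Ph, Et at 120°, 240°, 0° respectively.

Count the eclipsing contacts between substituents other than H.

Non-H eclipsing pairs: COOH(120°)/CH2Cl(120°); CN(240°)/Ph(240°) — 2 interactions.

2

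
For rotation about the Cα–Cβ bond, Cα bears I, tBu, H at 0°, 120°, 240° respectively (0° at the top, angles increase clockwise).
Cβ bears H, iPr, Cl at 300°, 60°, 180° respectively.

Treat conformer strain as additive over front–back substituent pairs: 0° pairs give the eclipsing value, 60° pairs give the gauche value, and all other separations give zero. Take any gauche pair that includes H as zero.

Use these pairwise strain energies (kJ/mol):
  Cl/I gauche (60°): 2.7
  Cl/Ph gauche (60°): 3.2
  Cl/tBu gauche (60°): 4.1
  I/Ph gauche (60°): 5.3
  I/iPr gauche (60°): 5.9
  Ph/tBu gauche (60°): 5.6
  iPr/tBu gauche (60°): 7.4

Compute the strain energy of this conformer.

This conformer (staggered): I(0°)/iPr(60°) gauche 5.9; tBu(120°)/iPr(60°) gauche 7.4; tBu(120°)/Cl(180°) gauche 4.1 → 17.4 kJ/mol.

17.4 kJ/mol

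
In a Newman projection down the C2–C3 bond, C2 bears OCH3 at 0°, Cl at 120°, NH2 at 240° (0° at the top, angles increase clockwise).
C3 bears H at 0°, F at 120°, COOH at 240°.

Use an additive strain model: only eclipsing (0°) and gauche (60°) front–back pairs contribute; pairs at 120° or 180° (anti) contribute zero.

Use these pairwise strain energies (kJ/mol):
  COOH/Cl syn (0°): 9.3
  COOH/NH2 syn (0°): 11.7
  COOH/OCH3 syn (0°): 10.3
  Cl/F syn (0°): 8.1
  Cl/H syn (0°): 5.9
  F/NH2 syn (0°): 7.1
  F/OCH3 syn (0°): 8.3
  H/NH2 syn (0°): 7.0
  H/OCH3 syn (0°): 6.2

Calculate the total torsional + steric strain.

26.0 kJ/mol

This conformer is eclipsed. OCH3 at 0° is eclipsed with H at 0° (6.2); Cl at 120° is eclipsed with F at 120° (8.1); NH2 at 240° is eclipsed with COOH at 240° (11.7). Total 26.0 kJ/mol.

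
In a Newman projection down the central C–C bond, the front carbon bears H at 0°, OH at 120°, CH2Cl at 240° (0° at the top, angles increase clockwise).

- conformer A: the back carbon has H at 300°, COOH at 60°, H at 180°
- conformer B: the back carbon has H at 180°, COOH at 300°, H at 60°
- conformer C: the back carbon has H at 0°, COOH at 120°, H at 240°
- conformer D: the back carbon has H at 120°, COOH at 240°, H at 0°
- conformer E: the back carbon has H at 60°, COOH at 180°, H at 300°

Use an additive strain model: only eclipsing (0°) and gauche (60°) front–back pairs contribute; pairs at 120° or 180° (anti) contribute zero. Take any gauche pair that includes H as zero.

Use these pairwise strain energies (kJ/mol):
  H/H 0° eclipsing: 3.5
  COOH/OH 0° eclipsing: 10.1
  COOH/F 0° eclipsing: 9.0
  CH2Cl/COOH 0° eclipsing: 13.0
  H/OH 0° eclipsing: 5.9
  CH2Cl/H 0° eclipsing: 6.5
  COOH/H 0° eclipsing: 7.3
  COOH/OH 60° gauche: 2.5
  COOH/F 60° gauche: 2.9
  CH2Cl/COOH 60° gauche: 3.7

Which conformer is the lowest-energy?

A

A (staggered): OH(120°)/COOH(60°) gauche 2.5 → 2.5 kJ/mol.
B (staggered): CH2Cl(240°)/COOH(300°) gauche 3.7 → 3.7 kJ/mol.
C (eclipsed): H(0°)/H(0°) eclipsed 3.5; OH(120°)/COOH(120°) eclipsed 10.1; CH2Cl(240°)/H(240°) eclipsed 6.5 → 20.1 kJ/mol.
D (eclipsed): H(0°)/H(0°) eclipsed 3.5; OH(120°)/H(120°) eclipsed 5.9; CH2Cl(240°)/COOH(240°) eclipsed 13.0 → 22.4 kJ/mol.
E (staggered): OH(120°)/COOH(180°) gauche 2.5; CH2Cl(240°)/COOH(180°) gauche 3.7 → 6.2 kJ/mol.
A has the lowest total (2.5 kJ/mol).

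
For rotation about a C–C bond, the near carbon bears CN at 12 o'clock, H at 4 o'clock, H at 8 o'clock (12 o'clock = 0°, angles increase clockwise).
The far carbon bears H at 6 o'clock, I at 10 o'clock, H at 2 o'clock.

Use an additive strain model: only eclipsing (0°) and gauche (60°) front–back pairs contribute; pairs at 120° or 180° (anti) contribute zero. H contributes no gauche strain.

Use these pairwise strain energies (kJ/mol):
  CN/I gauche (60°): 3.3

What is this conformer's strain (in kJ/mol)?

This conformer is staggered. CN at 0° is gauche with I at 300° (3.3). Total 3.3 kJ/mol.

3.3 kJ/mol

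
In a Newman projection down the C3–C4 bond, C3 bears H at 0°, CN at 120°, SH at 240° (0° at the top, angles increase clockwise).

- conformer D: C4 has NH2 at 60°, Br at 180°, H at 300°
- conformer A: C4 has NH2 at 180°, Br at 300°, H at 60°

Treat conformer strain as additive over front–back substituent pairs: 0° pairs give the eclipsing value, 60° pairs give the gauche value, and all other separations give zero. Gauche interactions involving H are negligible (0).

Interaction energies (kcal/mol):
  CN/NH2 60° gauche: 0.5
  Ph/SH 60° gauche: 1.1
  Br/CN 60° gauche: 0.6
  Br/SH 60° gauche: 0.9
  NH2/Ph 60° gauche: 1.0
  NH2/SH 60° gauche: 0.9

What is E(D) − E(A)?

-0.3 kcal/mol

D (staggered): CN(120°)/NH2(60°) gauche 0.5; CN(120°)/Br(180°) gauche 0.6; SH(240°)/Br(180°) gauche 0.9 → 2.0 kcal/mol.
A (staggered): CN(120°)/NH2(180°) gauche 0.5; SH(240°)/NH2(180°) gauche 0.9; SH(240°)/Br(300°) gauche 0.9 → 2.3 kcal/mol.
E(D) − E(A) = 2.0 − 2.3 = -0.3 kcal/mol.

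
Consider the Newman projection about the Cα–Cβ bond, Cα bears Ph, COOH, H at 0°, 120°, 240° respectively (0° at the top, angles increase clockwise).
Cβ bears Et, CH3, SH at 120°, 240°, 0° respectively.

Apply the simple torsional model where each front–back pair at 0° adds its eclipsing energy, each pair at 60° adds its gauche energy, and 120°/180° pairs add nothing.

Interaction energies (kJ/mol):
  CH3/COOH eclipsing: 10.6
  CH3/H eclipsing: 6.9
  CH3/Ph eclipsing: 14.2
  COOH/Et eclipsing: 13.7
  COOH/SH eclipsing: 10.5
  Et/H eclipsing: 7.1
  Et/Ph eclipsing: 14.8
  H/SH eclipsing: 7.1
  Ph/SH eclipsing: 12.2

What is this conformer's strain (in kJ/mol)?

This conformer (eclipsed): Ph(0°)/SH(0°) eclipsed 12.2; COOH(120°)/Et(120°) eclipsed 13.7; H(240°)/CH3(240°) eclipsed 6.9 → 32.8 kJ/mol.

32.8 kJ/mol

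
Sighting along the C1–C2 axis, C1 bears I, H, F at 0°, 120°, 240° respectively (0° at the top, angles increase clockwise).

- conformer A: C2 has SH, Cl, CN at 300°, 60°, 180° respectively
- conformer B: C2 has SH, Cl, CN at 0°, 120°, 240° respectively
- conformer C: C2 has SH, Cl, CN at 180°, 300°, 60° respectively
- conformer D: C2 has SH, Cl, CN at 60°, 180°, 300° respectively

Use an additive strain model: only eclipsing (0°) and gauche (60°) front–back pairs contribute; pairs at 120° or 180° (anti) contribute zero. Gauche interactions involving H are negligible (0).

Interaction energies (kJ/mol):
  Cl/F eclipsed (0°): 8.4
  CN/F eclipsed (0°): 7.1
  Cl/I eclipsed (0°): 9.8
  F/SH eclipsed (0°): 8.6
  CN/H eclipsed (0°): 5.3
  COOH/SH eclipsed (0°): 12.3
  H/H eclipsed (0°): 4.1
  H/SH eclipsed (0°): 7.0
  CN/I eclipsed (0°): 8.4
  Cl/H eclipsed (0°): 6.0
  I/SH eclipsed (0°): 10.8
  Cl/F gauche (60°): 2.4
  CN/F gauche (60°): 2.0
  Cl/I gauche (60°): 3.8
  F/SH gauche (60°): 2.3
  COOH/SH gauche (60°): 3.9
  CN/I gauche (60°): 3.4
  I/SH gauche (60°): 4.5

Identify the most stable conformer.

A is staggered. I at 0° is gauche with SH at 300° (4.5); I at 0° is gauche with Cl at 60° (3.8); F at 240° is gauche with SH at 300° (2.3); F at 240° is gauche with CN at 180° (2.0). Total 12.6 kJ/mol.
B is eclipsed. I at 0° is eclipsed with SH at 0° (10.8); H at 120° is eclipsed with Cl at 120° (6.0); F at 240° is eclipsed with CN at 240° (7.1). Total 23.9 kJ/mol.
C is staggered. I at 0° is gauche with Cl at 300° (3.8); I at 0° is gauche with CN at 60° (3.4); F at 240° is gauche with SH at 180° (2.3); F at 240° is gauche with Cl at 300° (2.4). Total 11.9 kJ/mol.
D is staggered. I at 0° is gauche with SH at 60° (4.5); I at 0° is gauche with CN at 300° (3.4); F at 240° is gauche with Cl at 180° (2.4); F at 240° is gauche with CN at 300° (2.0). Total 12.3 kJ/mol.
C has the lowest total (11.9 kJ/mol).

C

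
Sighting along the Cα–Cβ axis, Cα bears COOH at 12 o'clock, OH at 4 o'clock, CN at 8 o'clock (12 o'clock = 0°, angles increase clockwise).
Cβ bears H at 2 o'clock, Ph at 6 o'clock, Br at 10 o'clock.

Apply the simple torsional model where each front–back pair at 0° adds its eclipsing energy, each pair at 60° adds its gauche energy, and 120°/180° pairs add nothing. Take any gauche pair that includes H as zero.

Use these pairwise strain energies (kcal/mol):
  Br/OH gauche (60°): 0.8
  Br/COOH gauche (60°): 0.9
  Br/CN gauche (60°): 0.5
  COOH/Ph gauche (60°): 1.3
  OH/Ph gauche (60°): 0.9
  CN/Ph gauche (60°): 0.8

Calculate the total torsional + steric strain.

3.1 kcal/mol

This conformer (staggered): COOH–Br gauche, OH–Ph gauche, CN–Ph gauche, CN–Br gauche; 0.9 + 0.9 + 0.8 + 0.5 = 3.1 kcal/mol.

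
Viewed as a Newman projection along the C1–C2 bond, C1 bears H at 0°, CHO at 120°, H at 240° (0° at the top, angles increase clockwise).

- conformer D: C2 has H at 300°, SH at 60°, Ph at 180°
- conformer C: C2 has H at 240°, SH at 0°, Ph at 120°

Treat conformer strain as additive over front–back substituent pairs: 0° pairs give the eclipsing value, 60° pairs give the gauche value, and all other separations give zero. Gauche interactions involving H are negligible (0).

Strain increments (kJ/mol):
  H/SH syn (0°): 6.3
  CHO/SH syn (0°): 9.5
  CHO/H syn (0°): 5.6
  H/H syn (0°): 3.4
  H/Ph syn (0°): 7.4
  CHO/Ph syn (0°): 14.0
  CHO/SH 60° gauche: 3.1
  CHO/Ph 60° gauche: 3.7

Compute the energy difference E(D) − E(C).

D is staggered. CHO at 120° is gauche with SH at 60° (3.1); CHO at 120° is gauche with Ph at 180° (3.7). Total 6.8 kJ/mol.
C is eclipsed. H at 0° is eclipsed with SH at 0° (6.3); CHO at 120° is eclipsed with Ph at 120° (14.0); H at 240° is eclipsed with H at 240° (3.4). Total 23.7 kJ/mol.
E(D) − E(C) = 6.8 − 23.7 = -16.9 kJ/mol.

-16.9 kJ/mol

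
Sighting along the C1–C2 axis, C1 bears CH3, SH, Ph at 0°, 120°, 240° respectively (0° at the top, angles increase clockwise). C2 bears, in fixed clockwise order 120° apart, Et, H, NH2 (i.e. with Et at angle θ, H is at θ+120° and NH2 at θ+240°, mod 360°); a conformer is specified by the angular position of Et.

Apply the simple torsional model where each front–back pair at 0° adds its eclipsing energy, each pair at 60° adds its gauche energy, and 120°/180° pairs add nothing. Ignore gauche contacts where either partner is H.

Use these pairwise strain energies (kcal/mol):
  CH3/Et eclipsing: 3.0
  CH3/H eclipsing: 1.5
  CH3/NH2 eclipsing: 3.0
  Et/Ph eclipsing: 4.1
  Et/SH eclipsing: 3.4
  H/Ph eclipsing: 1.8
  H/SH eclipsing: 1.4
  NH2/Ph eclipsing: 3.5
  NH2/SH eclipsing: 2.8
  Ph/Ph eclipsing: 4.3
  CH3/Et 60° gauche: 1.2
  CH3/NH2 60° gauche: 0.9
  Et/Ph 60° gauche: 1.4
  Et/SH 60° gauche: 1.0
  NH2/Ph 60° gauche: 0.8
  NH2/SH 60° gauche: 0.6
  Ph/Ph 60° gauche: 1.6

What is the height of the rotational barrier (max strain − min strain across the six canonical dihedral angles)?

4.5 kcal/mol

Et at 0° (eclipsed): CH3(0°)/Et(0°) eclipsed 3.0; SH(120°)/H(120°) eclipsed 1.4; Ph(240°)/NH2(240°) eclipsed 3.5 → 7.9 kcal/mol.
Et at 60° (staggered): CH3(0°)/Et(60°) gauche 1.2; CH3(0°)/NH2(300°) gauche 0.9; SH(120°)/Et(60°) gauche 1.0; Ph(240°)/NH2(300°) gauche 0.8 → 3.9 kcal/mol.
Et at 120° (eclipsed): CH3(0°)/NH2(0°) eclipsed 3.0; SH(120°)/Et(120°) eclipsed 3.4; Ph(240°)/H(240°) eclipsed 1.8 → 8.2 kcal/mol.
Et at 180° (staggered): CH3(0°)/NH2(60°) gauche 0.9; SH(120°)/Et(180°) gauche 1.0; SH(120°)/NH2(60°) gauche 0.6; Ph(240°)/Et(180°) gauche 1.4 → 3.9 kcal/mol.
Et at 240° (eclipsed): CH3(0°)/H(0°) eclipsed 1.5; SH(120°)/NH2(120°) eclipsed 2.8; Ph(240°)/Et(240°) eclipsed 4.1 → 8.4 kcal/mol.
Et at 300° (staggered): CH3(0°)/Et(300°) gauche 1.2; SH(120°)/NH2(180°) gauche 0.6; Ph(240°)/Et(300°) gauche 1.4; Ph(240°)/NH2(180°) gauche 0.8 → 4.0 kcal/mol.
Max at 240° (8.4 kcal/mol), min at 60° (3.9 kcal/mol); barrier = 4.5 kcal/mol.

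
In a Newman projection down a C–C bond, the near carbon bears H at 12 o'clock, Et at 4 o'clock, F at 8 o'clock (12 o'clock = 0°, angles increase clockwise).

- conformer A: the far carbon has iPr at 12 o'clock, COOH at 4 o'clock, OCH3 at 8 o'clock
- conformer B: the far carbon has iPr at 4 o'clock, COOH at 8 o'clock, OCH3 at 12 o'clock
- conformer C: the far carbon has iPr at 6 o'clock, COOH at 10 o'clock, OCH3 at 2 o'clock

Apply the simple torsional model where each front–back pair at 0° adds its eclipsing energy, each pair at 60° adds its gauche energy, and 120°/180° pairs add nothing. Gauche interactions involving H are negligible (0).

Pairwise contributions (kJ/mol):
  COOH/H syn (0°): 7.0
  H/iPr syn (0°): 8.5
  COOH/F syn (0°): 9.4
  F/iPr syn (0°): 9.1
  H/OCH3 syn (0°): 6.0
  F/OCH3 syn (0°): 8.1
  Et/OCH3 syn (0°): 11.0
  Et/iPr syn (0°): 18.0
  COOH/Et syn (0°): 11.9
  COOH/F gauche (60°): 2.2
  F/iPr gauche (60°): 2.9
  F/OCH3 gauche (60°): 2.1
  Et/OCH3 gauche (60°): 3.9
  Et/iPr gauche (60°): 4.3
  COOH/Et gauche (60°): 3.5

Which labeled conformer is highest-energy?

A (eclipsed): H(0°)/iPr(0°) eclipsed 8.5; Et(120°)/COOH(120°) eclipsed 11.9; F(240°)/OCH3(240°) eclipsed 8.1 → 28.5 kJ/mol.
B (eclipsed): H(0°)/OCH3(0°) eclipsed 6.0; Et(120°)/iPr(120°) eclipsed 18.0; F(240°)/COOH(240°) eclipsed 9.4 → 33.4 kJ/mol.
C (staggered): Et(120°)/iPr(180°) gauche 4.3; Et(120°)/OCH3(60°) gauche 3.9; F(240°)/iPr(180°) gauche 2.9; F(240°)/COOH(300°) gauche 2.2 → 13.3 kJ/mol.
B has the highest total (33.4 kJ/mol).

B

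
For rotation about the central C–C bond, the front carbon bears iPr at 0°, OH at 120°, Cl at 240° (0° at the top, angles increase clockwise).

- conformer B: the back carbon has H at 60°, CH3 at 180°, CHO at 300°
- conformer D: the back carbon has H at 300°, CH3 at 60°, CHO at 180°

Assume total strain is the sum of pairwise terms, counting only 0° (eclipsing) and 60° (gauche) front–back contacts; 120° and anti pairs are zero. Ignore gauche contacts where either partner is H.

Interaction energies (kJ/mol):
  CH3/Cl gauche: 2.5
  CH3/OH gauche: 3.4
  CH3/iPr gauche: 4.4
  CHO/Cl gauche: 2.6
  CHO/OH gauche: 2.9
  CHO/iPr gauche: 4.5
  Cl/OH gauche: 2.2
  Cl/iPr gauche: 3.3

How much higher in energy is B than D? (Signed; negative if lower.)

-0.3 kJ/mol

B (staggered): iPr(0°)/CHO(300°) gauche 4.5; OH(120°)/CH3(180°) gauche 3.4; Cl(240°)/CH3(180°) gauche 2.5; Cl(240°)/CHO(300°) gauche 2.6 → 13.0 kJ/mol.
D (staggered): iPr(0°)/CH3(60°) gauche 4.4; OH(120°)/CH3(60°) gauche 3.4; OH(120°)/CHO(180°) gauche 2.9; Cl(240°)/CHO(180°) gauche 2.6 → 13.3 kJ/mol.
E(B) − E(D) = 13.0 − 13.3 = -0.3 kJ/mol.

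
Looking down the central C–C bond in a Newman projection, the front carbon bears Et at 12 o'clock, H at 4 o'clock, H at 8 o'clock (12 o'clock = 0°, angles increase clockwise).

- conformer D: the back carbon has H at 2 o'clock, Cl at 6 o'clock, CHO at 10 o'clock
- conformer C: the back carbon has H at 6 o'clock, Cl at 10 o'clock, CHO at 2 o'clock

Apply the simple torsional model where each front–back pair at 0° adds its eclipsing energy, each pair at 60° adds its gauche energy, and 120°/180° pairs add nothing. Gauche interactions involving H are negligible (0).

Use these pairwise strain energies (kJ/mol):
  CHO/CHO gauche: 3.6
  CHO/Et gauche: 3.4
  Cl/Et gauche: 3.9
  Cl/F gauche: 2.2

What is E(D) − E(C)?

-3.9 kJ/mol

D (staggered): Et(0°)/CHO(300°) gauche 3.4 → 3.4 kJ/mol.
C (staggered): Et(0°)/Cl(300°) gauche 3.9; Et(0°)/CHO(60°) gauche 3.4 → 7.3 kJ/mol.
E(D) − E(C) = 3.4 − 7.3 = -3.9 kJ/mol.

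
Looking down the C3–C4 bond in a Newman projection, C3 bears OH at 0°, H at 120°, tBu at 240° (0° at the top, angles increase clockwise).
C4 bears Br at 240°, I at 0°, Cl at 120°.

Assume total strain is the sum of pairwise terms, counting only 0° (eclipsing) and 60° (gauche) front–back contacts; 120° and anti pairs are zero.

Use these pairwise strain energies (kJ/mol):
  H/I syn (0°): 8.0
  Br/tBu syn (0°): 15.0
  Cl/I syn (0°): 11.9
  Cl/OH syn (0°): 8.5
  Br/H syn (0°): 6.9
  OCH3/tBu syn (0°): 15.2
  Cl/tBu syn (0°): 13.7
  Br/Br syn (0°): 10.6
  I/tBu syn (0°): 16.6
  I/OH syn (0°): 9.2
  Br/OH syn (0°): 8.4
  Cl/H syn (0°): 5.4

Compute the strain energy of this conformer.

This conformer (eclipsed): OH–I eclipsed, H–Cl eclipsed, tBu–Br eclipsed; 9.2 + 5.4 + 15.0 = 29.6 kJ/mol.

29.6 kJ/mol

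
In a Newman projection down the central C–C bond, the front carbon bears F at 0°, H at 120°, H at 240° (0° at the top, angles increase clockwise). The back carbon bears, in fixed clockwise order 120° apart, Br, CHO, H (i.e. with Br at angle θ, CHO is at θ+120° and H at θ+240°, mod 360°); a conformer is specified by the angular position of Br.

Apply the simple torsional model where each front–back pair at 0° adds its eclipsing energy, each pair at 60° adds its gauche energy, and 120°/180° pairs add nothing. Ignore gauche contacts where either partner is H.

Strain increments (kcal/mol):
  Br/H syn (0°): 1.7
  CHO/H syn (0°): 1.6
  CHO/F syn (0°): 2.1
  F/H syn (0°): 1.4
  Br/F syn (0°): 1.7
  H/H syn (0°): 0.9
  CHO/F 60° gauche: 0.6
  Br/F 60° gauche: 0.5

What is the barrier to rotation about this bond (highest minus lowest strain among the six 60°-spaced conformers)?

4.2 kcal/mol

Br at 0° is eclipsed. F at 0° is eclipsed with Br at 0° (1.7); H at 120° is eclipsed with CHO at 120° (1.6); H at 240° is eclipsed with H at 240° (0.9). Total 4.2 kcal/mol.
Br at 60° is staggered. F at 0° is gauche with Br at 60° (0.5). Total 0.5 kcal/mol.
Br at 120° is eclipsed. F at 0° is eclipsed with H at 0° (1.4); H at 120° is eclipsed with Br at 120° (1.7); H at 240° is eclipsed with CHO at 240° (1.6). Total 4.7 kcal/mol.
Br at 180° is staggered. F at 0° is gauche with CHO at 300° (0.6). Total 0.6 kcal/mol.
Br at 240° is eclipsed. F at 0° is eclipsed with CHO at 0° (2.1); H at 120° is eclipsed with H at 120° (0.9); H at 240° is eclipsed with Br at 240° (1.7). Total 4.7 kcal/mol.
Br at 300° is staggered. F at 0° is gauche with Br at 300° (0.5); F at 0° is gauche with CHO at 60° (0.6). Total 1.1 kcal/mol.
Max at 120° (4.7 kcal/mol), min at 60° (0.5 kcal/mol); barrier = 4.2 kcal/mol.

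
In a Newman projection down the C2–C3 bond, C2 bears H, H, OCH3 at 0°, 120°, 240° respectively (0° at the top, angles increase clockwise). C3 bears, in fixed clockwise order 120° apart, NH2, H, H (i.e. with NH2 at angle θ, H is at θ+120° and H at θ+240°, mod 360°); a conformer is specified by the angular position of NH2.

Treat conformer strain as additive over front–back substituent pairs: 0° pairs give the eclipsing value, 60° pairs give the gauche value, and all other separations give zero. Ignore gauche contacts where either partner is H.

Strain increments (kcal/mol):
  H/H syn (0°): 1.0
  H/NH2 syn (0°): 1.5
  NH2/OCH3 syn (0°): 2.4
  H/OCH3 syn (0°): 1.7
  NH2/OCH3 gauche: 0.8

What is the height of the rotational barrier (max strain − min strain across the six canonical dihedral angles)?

4.4 kcal/mol

NH2 at 0° (eclipsed): H(0°)/NH2(0°) eclipsed 1.5; H(120°)/H(120°) eclipsed 1.0; OCH3(240°)/H(240°) eclipsed 1.7 → 4.2 kcal/mol.
NH2 at 60° (staggered): no non-H gauche contacts → 0.0 kcal/mol.
NH2 at 120° (eclipsed): H(0°)/H(0°) eclipsed 1.0; H(120°)/NH2(120°) eclipsed 1.5; OCH3(240°)/H(240°) eclipsed 1.7 → 4.2 kcal/mol.
NH2 at 180° (staggered): OCH3(240°)/NH2(180°) gauche 0.8 → 0.8 kcal/mol.
NH2 at 240° (eclipsed): H(0°)/H(0°) eclipsed 1.0; H(120°)/H(120°) eclipsed 1.0; OCH3(240°)/NH2(240°) eclipsed 2.4 → 4.4 kcal/mol.
NH2 at 300° (staggered): OCH3(240°)/NH2(300°) gauche 0.8 → 0.8 kcal/mol.
Max at 240° (4.4 kcal/mol), min at 60° (0.0 kcal/mol); barrier = 4.4 kcal/mol.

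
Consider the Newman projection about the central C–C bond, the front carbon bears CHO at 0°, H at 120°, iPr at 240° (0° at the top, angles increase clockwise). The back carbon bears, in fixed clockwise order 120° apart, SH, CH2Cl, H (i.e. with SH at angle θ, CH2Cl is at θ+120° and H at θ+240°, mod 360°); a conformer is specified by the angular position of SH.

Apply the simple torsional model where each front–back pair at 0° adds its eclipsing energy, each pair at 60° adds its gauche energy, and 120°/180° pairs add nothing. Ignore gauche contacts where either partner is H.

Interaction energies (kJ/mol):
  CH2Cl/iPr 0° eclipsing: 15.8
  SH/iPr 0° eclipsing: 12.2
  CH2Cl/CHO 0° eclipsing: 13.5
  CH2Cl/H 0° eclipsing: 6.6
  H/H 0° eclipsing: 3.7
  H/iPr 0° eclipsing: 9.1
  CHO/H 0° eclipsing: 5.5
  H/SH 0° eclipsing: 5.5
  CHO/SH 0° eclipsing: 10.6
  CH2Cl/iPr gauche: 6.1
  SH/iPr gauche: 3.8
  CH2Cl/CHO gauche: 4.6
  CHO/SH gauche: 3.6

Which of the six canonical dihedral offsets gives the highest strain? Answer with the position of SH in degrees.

SH at 0° is eclipsed. CHO at 0° is eclipsed with SH at 0° (10.6); H at 120° is eclipsed with CH2Cl at 120° (6.6); iPr at 240° is eclipsed with H at 240° (9.1). Total 26.3 kJ/mol.
SH at 60° is staggered. CHO at 0° is gauche with SH at 60° (3.6); iPr at 240° is gauche with CH2Cl at 180° (6.1). Total 9.7 kJ/mol.
SH at 120° is eclipsed. CHO at 0° is eclipsed with H at 0° (5.5); H at 120° is eclipsed with SH at 120° (5.5); iPr at 240° is eclipsed with CH2Cl at 240° (15.8). Total 26.8 kJ/mol.
SH at 180° is staggered. CHO at 0° is gauche with CH2Cl at 300° (4.6); iPr at 240° is gauche with SH at 180° (3.8); iPr at 240° is gauche with CH2Cl at 300° (6.1). Total 14.5 kJ/mol.
SH at 240° is eclipsed. CHO at 0° is eclipsed with CH2Cl at 0° (13.5); H at 120° is eclipsed with H at 120° (3.7); iPr at 240° is eclipsed with SH at 240° (12.2). Total 29.4 kJ/mol.
SH at 300° is staggered. CHO at 0° is gauche with SH at 300° (3.6); CHO at 0° is gauche with CH2Cl at 60° (4.6); iPr at 240° is gauche with SH at 300° (3.8). Total 12.0 kJ/mol.
The maximum (29.4 kJ/mol) occurs with SH at 240°.

240°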